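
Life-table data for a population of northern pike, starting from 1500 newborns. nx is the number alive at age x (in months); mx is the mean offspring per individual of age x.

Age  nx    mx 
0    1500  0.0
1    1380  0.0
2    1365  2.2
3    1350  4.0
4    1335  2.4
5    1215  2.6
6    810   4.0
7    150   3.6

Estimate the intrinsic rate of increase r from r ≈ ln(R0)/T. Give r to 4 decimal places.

0.6299

lx = nx/n0 = nx/1500: 1, 0.92, 0.91, 0.9, 0.89, 0.81, 0.54, 0.1
R0 = Σ lx·mx = 0 + 0 + 2.002 + 3.6 + 2.136 + 2.106 + 2.16 + 0.36 = 12.364
Σ x·lx·mx = 49.358; T = 49.358/12.364 = 3.99207…
r ≈ ln(R0)/T = ln(12.364)/3.99207… = 0.629946… → 0.6299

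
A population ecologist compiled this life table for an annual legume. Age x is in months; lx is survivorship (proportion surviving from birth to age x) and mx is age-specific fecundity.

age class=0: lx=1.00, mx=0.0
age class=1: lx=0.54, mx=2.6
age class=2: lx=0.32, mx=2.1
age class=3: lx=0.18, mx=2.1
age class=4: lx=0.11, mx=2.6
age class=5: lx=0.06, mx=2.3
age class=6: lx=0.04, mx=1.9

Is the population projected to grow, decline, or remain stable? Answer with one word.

growing

R0 = Σ lx·mx = 0 + 1.404 + 0.672 + 0.378 + 0.286 + 0.138 + 0.076 = 2.954
R0 > 1, so the population is growing.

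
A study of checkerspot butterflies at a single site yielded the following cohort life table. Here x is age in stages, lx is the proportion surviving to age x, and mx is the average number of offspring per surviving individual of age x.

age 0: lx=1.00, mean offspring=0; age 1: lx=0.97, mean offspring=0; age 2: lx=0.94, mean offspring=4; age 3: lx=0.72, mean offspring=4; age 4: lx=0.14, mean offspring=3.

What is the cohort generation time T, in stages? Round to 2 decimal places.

2.53

lx·mx: 0, 0, 3.76, 2.88, 0.42 → R0 = 7.06
x·lx·mx: 0, 0, 7.52, 8.64, 1.68 → Σ = 17.84
T = 17.84 / 7.06 = 2.526912… → 2.53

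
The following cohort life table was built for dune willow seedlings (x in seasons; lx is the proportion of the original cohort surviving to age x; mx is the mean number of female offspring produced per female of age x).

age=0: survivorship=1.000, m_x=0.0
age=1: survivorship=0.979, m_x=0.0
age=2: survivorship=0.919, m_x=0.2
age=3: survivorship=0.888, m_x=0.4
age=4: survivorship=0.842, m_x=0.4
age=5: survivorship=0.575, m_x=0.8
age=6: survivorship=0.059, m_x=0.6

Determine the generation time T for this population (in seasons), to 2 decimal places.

lx·mx: 0, 0, 0.1838, 0.3552, 0.3368, 0.46, 0.0354 → R0 = 1.3712
x·lx·mx: 0, 0, 0.3676, 1.0656, 1.3472, 2.3, 0.2124 → Σ = 5.2928
T = 5.2928 / 1.3712 = 3.859977… → 3.86

3.86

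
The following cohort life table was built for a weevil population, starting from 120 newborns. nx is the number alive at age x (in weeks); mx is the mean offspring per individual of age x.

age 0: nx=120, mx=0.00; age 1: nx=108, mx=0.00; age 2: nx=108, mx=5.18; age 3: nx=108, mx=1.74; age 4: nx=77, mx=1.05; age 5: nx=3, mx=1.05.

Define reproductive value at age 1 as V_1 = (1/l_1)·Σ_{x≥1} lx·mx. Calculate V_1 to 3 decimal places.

lx = nx/n0 = nx/120: 1, 0.9, 0.9, 0.9, 0.64167…, 0.025
lx·mx for x ≥ 1: 0, 4.662, 1.566, 0.67375…, 0.02625 → sum = 6.928…
V_1 = 6.928… / l_1 = 6.928… / 0.9 = 7.697778… → 7.698

7.698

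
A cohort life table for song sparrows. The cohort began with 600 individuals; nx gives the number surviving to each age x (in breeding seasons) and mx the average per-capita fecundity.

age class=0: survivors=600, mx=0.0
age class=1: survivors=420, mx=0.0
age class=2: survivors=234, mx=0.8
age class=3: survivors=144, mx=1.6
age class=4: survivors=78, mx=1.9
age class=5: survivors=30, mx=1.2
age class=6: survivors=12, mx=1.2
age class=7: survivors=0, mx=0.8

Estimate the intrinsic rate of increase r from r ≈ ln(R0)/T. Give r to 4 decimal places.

lx = nx/n0 = nx/600: 1, 0.7, 0.39, 0.24, 0.13, 0.05, 0.02, 0
R0 = Σ lx·mx = 0 + 0 + 0.312 + 0.384 + 0.247 + 0.06 + 0.024 + 0 = 1.027
Σ x·lx·mx = 3.208; T = 3.208/1.027 = 3.12366…
r ≈ ln(R0)/T = ln(1.027)/3.12366… = 0.008529… → 0.0085

0.0085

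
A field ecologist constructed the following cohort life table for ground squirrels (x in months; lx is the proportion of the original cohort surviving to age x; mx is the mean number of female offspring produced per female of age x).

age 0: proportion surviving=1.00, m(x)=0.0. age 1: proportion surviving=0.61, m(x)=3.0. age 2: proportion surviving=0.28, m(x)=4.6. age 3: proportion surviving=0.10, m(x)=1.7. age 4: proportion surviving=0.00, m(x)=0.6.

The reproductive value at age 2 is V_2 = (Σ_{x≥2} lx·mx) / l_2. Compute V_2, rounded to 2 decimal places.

5.21

lx·mx for x ≥ 2: 1.288, 0.17, 0 → sum = 1.458
V_2 = 1.458 / l_2 = 1.458 / 0.28 = 5.207143… → 5.21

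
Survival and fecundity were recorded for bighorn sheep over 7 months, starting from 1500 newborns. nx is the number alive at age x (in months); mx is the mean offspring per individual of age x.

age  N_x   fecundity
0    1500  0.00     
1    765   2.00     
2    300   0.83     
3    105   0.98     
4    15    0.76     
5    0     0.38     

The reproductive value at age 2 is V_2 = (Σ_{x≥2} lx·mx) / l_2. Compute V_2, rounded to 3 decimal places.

lx = nx/n0 = nx/1500: 1, 0.51, 0.2, 0.07, 0.01, 0
lx·mx for x ≥ 2: 0.166, 0.0686, 0.0076, 0 → sum = 0.2422
V_2 = 0.2422 / l_2 = 0.2422 / 0.2 = 1.211 → 1.211

1.211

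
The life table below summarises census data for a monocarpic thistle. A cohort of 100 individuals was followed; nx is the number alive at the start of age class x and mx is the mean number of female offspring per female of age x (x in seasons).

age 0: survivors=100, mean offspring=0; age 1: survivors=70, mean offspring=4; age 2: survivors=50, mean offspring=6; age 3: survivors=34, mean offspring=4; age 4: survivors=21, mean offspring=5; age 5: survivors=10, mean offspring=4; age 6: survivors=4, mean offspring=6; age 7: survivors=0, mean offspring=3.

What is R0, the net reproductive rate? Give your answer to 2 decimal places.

lx = nx/n0 = nx/100: 1, 0.7, 0.5, 0.34, 0.21, 0.1, 0.04, 0
lx·mx by age: 0, 2.8, 3, 1.36, 1.05, 0.4, 0.24, 0
R0 = Σ lx·mx = 8.85 → 8.85

8.85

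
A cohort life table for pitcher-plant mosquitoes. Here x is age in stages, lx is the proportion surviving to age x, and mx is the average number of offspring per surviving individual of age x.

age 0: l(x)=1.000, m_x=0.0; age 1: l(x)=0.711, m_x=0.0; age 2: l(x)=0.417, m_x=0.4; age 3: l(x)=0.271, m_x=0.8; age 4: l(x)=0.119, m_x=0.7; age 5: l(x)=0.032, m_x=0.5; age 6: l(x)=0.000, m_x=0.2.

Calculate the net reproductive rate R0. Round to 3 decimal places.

0.483

lx·mx by age: 0, 0, 0.1668, 0.2168, 0.0833, 0.016, 0
R0 = Σ lx·mx = 0.4829 → 0.483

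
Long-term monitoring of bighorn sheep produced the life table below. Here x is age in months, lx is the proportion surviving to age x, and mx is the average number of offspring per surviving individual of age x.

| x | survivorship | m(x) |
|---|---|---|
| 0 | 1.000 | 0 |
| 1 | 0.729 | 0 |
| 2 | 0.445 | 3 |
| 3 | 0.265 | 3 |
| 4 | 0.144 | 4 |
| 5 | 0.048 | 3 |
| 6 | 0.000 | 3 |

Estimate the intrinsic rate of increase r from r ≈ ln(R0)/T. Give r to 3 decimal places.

0.369

R0 = Σ lx·mx = 0 + 0 + 1.335 + 0.795 + 0.576 + 0.144 + 0 = 2.85
Σ x·lx·mx = 8.079; T = 8.079/2.85 = 2.83474…
r ≈ ln(R0)/T = ln(2.85)/2.83474… = 0.36946… → 0.369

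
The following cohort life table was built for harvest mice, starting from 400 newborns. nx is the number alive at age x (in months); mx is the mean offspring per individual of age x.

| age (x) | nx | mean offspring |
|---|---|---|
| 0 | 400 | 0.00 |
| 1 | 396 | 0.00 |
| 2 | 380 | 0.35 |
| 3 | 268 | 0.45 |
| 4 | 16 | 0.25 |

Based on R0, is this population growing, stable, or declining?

lx = nx/n0 = nx/400: 1, 0.99, 0.95, 0.67, 0.04
R0 = Σ lx·mx = 0 + 0 + 0.3325 + 0.3015 + 0.01 = 0.644
R0 < 1, so the population is declining.

declining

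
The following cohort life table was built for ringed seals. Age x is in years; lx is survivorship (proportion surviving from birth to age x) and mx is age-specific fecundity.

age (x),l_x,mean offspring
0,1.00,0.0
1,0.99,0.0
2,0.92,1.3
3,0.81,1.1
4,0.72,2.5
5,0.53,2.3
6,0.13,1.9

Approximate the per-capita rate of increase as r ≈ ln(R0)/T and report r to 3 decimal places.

0.453

R0 = Σ lx·mx = 0 + 0 + 1.196 + 0.891 + 1.8 + 1.219 + 0.247 = 5.353
Σ x·lx·mx = 19.842; T = 19.842/5.353 = 3.70671…
r ≈ ln(R0)/T = ln(5.353)/3.70671… = 0.4526… → 0.453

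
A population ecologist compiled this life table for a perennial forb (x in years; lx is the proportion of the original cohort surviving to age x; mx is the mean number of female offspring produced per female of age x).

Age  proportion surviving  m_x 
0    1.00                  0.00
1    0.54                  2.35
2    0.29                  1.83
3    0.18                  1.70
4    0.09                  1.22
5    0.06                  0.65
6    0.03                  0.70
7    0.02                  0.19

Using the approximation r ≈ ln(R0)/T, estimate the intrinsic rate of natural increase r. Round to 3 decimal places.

0.465

R0 = Σ lx·mx = 0 + 1.269 + 0.5307 + 0.306 + 0.1098 + 0.039 + 0.021 + 0.0038 = 2.2793
Σ x·lx·mx = 4.0352; T = 4.0352/2.2793 = 1.77037…
r ≈ ln(R0)/T = ln(2.2793)/1.77037… = 0.46537… → 0.465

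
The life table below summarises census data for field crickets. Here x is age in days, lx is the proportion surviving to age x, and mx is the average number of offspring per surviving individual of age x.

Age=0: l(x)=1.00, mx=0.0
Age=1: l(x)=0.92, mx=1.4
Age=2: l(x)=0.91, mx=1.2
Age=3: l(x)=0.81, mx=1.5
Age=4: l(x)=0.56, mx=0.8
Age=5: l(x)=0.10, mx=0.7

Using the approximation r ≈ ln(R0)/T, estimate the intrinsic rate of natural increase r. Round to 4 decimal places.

0.6282

R0 = Σ lx·mx = 0 + 1.288 + 1.092 + 1.215 + 0.448 + 0.07 = 4.113
Σ x·lx·mx = 9.259; T = 9.259/4.113 = 2.25115…
r ≈ ln(R0)/T = ln(4.113)/2.25115… = 0.62819… → 0.6282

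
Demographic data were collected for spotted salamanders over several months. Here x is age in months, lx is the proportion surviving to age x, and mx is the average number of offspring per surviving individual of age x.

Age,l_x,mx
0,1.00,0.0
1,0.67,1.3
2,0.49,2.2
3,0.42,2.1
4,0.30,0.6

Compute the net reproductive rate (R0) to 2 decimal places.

3.01

lx·mx by age: 0, 0.871, 1.078, 0.882, 0.18
R0 = Σ lx·mx = 3.011 → 3.01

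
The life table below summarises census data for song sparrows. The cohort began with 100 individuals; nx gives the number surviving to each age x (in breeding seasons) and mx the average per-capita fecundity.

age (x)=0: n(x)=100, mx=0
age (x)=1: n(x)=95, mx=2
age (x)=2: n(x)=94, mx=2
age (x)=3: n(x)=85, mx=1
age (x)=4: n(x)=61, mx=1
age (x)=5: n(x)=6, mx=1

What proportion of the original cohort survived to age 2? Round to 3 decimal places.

0.940

l_2 = n_2/n_0 = 94/100 = 0.94 → 0.940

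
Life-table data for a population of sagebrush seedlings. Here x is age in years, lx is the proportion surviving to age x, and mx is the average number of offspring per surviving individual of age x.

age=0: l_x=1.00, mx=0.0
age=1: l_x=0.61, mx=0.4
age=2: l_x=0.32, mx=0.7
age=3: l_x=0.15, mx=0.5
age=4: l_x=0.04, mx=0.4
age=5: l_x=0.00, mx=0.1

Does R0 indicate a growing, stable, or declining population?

declining

R0 = Σ lx·mx = 0 + 0.244 + 0.224 + 0.075 + 0.016 + 0 = 0.559
R0 < 1, so the population is declining.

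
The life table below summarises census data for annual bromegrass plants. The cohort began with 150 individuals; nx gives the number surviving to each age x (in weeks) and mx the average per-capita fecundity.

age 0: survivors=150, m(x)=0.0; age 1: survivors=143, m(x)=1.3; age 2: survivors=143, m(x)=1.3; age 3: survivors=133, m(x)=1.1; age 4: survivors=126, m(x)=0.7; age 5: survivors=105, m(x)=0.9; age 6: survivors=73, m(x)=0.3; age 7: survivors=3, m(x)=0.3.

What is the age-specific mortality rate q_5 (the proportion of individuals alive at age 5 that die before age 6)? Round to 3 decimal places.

lx = nx/n0 = nx/150: 1, 0.95333…, 0.95333…, 0.88667…, 0.84, 0.7, 0.48667…, 0.02
q_5 = (l_5 − l_6) / l_5 = (0.7 − 0.486667…) / 0.7
     = 0.213333… / 0.7 = 0.304762… → 0.305

0.305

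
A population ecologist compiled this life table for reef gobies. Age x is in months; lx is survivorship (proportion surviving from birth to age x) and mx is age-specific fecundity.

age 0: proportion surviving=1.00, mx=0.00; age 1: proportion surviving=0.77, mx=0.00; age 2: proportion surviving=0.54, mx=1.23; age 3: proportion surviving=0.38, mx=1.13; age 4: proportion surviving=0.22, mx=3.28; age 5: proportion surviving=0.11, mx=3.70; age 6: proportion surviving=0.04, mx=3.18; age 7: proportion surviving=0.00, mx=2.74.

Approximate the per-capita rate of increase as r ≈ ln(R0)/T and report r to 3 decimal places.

0.242

R0 = Σ lx·mx = 0 + 0 + 0.6642 + 0.4294 + 0.7216 + 0.407 + 0.1272 + 0 = 2.3494
Σ x·lx·mx = 8.3012; T = 8.3012/2.3494 = 3.53333…
r ≈ ln(R0)/T = ln(2.3494)/3.53333… = 0.24174… → 0.242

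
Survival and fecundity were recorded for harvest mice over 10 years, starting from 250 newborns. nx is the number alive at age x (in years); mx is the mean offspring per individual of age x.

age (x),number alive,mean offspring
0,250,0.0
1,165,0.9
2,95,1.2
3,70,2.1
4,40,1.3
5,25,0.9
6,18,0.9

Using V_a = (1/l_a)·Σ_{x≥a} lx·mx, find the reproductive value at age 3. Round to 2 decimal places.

lx = nx/n0 = nx/250: 1, 0.66, 0.38, 0.28, 0.16, 0.1, 0.072
lx·mx for x ≥ 3: 0.588, 0.208, 0.09, 0.0648 → sum = 0.9508
V_3 = 0.9508 / l_3 = 0.9508 / 0.28 = 3.395714… → 3.40

3.40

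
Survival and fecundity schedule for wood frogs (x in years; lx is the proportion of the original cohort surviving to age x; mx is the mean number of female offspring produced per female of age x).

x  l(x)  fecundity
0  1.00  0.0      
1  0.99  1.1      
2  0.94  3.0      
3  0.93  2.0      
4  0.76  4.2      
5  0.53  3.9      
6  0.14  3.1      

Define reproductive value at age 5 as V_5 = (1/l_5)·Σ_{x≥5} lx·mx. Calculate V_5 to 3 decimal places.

lx·mx for x ≥ 5: 2.067, 0.434 → sum = 2.501
V_5 = 2.501 / l_5 = 2.501 / 0.53 = 4.718868… → 4.719

4.719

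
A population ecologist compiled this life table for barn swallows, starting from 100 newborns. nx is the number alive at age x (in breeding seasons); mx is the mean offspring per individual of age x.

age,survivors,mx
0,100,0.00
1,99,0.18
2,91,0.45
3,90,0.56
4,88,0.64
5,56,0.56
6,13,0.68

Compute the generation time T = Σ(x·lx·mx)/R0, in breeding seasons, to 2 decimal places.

3.34

lx = nx/n0 = nx/100: 1, 0.99, 0.91, 0.9, 0.88, 0.56, 0.13
lx·mx: 0, 0.1782, 0.4095, 0.504, 0.5632, 0.3136, 0.0884 → R0 = 2.0569
x·lx·mx: 0, 0.1782, 0.819, 1.512, 2.2528, 1.568, 0.5304 → Σ = 6.8604
T = 6.8604 / 2.0569 = 3.33531… → 3.34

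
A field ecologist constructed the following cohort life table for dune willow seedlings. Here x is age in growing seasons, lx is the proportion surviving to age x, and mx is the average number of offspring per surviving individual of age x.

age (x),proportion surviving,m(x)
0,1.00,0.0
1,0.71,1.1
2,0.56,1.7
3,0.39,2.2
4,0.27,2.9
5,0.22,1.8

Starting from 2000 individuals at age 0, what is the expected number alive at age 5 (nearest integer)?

Expected survivors = N0 · l_5 = 2000 × 0.22 = 440 → 440

440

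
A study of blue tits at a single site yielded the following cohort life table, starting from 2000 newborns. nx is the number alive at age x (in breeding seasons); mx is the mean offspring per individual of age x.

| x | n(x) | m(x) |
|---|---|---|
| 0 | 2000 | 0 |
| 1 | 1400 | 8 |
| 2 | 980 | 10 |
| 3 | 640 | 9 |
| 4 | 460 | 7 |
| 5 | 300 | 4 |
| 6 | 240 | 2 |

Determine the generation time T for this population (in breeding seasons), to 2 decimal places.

lx = nx/n0 = nx/2000: 1, 0.7, 0.49, 0.32, 0.23, 0.15, 0.12
lx·mx: 0, 5.6, 4.9, 2.88, 1.61, 0.6, 0.24 → R0 = 15.83
x·lx·mx: 0, 5.6, 9.8, 8.64, 6.44, 3, 1.44 → Σ = 34.92
T = 34.92 / 15.83 = 2.205938… → 2.21

2.21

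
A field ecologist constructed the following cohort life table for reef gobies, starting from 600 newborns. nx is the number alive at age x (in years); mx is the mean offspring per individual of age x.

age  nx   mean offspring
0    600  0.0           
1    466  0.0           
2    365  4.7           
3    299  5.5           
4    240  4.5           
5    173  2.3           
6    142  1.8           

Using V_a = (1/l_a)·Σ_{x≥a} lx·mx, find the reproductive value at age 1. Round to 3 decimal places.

lx = nx/n0 = nx/600: 1, 0.77667…, 0.60833…, 0.49833…, 0.4, 0.28833…, 0.23667…
lx·mx for x ≥ 1: 0, 2.859167…, 2.740833…, 1.8, 0.663167…, 0.426… → sum = 8.489167…
V_1 = 8.489167… / l_1 = 8.489167… / 0.776667… = 10.930258… → 10.930

10.930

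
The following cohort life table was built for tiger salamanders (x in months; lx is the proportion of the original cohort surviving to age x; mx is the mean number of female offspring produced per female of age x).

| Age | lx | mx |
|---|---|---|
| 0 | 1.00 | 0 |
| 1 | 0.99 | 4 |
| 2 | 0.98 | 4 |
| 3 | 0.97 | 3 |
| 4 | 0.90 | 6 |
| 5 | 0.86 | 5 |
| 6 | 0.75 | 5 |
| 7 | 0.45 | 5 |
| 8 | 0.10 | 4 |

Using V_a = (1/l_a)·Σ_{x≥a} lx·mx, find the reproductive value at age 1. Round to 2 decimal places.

lx·mx for x ≥ 1: 3.96, 3.92, 2.91, 5.4, 4.3, 3.75, 2.25, 0.4 → sum = 26.89
V_1 = 26.89 / l_1 = 26.89 / 0.99 = 27.161616… → 27.16

27.16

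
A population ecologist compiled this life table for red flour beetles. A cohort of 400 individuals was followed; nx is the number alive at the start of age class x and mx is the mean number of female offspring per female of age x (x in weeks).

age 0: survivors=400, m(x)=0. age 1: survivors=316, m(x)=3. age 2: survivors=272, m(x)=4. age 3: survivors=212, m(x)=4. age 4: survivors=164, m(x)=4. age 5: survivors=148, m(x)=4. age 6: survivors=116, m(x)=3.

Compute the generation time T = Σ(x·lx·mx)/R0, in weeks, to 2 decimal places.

lx = nx/n0 = nx/400: 1, 0.79, 0.68, 0.53, 0.41, 0.37, 0.29
lx·mx: 0, 2.37, 2.72, 2.12, 1.64, 1.48, 0.87 → R0 = 11.2
x·lx·mx: 0, 2.37, 5.44, 6.36, 6.56, 7.4, 5.22 → Σ = 33.35
T = 33.35 / 11.2 = 2.977679… → 2.98

2.98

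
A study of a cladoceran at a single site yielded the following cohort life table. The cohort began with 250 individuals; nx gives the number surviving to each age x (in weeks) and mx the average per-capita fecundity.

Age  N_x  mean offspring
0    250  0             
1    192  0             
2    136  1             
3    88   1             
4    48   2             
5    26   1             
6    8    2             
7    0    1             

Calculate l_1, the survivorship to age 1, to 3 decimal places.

l_1 = n_1/n_0 = 192/250 = 0.768 → 0.768

0.768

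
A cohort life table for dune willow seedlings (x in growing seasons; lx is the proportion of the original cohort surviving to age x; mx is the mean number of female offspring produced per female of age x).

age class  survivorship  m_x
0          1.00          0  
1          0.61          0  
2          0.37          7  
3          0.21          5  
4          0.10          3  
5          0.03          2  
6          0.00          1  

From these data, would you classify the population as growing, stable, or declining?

R0 = Σ lx·mx = 0 + 0 + 2.59 + 1.05 + 0.3 + 0.06 + 0 = 4
R0 > 1, so the population is growing.

growing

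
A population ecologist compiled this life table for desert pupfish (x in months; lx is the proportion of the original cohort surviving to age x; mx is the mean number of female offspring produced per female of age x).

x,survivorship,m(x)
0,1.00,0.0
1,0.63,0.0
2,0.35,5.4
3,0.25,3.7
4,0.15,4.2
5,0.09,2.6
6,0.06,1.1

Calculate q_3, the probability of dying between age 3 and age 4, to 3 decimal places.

0.400

q_3 = (l_3 − l_4) / l_3 = (0.25 − 0.15) / 0.25
     = 0.1 / 0.25 = 0.4 → 0.400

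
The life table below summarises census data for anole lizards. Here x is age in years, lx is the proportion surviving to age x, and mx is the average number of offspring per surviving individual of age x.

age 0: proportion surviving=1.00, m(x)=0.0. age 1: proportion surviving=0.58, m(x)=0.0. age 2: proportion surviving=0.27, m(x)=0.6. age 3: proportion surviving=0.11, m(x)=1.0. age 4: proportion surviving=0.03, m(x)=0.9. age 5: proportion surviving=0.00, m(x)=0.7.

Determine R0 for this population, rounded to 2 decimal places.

lx·mx by age: 0, 0, 0.162, 0.11, 0.027, 0
R0 = Σ lx·mx = 0.299 → 0.30

0.30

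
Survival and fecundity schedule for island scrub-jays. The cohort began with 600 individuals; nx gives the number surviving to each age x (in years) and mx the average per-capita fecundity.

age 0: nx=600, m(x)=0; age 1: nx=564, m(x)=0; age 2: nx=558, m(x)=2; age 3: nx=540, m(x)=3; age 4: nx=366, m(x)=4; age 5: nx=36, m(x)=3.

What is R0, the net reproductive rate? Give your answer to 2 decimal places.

lx = nx/n0 = nx/600: 1, 0.94, 0.93, 0.9, 0.61, 0.06
lx·mx by age: 0, 0, 1.86, 2.7, 2.44, 0.18
R0 = Σ lx·mx = 7.18 → 7.18

7.18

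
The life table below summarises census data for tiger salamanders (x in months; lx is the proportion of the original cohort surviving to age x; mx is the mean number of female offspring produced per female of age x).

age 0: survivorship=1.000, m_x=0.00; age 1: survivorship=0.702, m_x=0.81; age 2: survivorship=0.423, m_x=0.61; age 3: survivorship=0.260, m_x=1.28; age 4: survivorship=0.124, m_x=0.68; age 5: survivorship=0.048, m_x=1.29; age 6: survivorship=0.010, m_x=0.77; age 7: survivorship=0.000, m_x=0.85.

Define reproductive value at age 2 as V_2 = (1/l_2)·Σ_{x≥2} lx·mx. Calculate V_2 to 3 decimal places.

1.761

lx·mx for x ≥ 2: 0.25803, 0.3328, 0.08432, 0.06192, 0.0077, 0 → sum = 0.74477
V_2 = 0.74477 / l_2 = 0.74477 / 0.423 = 1.760686… → 1.761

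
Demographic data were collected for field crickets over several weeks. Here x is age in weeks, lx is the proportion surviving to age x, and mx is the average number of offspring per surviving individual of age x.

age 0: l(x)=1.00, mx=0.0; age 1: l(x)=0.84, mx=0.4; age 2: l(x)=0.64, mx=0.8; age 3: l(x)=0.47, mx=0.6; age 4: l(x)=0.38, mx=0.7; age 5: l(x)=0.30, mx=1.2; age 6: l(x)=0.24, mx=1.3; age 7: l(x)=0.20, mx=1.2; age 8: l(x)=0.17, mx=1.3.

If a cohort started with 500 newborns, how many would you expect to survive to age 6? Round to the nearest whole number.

120

Expected survivors = N0 · l_6 = 500 × 0.24 = 120 → 120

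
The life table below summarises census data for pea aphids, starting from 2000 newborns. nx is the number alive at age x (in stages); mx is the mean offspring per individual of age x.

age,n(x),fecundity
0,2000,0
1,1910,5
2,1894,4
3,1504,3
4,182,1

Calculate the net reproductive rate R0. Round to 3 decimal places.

10.910

lx = nx/n0 = nx/2000: 1, 0.955, 0.947, 0.752, 0.091
lx·mx by age: 0, 4.775, 3.788, 2.256, 0.091
R0 = Σ lx·mx = 10.91 → 10.910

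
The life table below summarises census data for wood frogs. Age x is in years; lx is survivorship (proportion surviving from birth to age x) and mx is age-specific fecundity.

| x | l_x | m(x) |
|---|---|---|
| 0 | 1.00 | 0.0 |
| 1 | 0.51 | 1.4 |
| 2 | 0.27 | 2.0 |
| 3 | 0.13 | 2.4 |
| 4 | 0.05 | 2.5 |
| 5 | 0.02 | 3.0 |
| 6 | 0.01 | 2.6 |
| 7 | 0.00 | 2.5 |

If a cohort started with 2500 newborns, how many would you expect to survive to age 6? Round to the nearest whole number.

Expected survivors = N0 · l_6 = 2500 × 0.01 = 25 → 25

25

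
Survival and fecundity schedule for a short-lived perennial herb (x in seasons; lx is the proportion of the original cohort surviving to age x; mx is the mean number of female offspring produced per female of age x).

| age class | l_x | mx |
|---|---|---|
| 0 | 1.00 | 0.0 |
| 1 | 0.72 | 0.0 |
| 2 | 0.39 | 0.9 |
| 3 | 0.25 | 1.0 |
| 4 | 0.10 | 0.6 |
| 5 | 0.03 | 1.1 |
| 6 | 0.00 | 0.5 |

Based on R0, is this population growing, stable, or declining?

R0 = Σ lx·mx = 0 + 0 + 0.351 + 0.25 + 0.06 + 0.033 + 0 = 0.694
R0 < 1, so the population is declining.

declining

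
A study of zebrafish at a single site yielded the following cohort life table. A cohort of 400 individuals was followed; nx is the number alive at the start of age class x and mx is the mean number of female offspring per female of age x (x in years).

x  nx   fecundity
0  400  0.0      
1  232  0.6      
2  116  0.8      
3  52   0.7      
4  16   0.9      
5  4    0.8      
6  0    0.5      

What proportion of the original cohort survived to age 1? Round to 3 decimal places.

0.580

l_1 = n_1/n_0 = 232/400 = 0.58 → 0.580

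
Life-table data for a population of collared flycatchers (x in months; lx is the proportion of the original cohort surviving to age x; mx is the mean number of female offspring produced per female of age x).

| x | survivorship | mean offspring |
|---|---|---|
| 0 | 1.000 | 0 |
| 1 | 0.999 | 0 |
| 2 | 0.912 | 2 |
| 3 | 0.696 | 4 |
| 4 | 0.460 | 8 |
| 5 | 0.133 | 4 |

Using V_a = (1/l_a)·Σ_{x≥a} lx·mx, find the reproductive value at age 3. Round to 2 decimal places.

lx·mx for x ≥ 3: 2.784, 3.68, 0.532 → sum = 6.996
V_3 = 6.996 / l_3 = 6.996 / 0.696 = 10.051724… → 10.05

10.05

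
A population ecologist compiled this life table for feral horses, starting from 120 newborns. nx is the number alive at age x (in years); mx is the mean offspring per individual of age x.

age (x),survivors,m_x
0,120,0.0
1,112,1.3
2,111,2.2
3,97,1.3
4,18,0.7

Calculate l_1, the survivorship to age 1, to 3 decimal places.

0.933

l_1 = n_1/n_0 = 112/120 = 0.933333… → 0.933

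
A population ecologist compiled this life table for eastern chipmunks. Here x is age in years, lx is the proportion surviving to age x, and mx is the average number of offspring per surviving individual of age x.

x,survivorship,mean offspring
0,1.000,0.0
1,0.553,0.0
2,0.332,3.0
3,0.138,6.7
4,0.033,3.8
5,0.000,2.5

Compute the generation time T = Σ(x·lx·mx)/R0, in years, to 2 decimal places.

2.57

lx·mx: 0, 0, 0.996, 0.9246, 0.1254, 0 → R0 = 2.046
x·lx·mx: 0, 0, 1.992, 2.7738, 0.5016, 0 → Σ = 5.2674
T = 5.2674 / 2.046 = 2.574487… → 2.57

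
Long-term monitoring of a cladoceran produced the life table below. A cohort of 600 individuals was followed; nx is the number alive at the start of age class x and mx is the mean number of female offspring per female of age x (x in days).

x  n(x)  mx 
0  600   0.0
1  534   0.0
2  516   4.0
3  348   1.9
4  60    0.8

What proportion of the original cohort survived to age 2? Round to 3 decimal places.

0.860

l_2 = n_2/n_0 = 516/600 = 0.86 → 0.860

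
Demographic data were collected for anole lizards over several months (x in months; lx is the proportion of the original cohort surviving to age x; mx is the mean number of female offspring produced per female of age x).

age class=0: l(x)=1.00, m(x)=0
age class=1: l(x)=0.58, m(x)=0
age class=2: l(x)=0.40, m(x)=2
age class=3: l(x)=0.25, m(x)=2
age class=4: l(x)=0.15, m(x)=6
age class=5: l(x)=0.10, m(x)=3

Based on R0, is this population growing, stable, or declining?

growing

R0 = Σ lx·mx = 0 + 0 + 0.8 + 0.5 + 0.9 + 0.3 = 2.5
R0 > 1, so the population is growing.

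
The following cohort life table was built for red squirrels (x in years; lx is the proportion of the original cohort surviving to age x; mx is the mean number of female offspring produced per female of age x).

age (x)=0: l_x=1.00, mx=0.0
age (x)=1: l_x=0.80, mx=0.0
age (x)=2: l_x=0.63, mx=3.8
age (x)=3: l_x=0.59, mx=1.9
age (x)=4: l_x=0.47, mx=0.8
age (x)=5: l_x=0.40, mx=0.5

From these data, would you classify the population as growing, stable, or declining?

growing

R0 = Σ lx·mx = 0 + 0 + 2.394 + 1.121 + 0.376 + 0.2 = 4.091
R0 > 1, so the population is growing.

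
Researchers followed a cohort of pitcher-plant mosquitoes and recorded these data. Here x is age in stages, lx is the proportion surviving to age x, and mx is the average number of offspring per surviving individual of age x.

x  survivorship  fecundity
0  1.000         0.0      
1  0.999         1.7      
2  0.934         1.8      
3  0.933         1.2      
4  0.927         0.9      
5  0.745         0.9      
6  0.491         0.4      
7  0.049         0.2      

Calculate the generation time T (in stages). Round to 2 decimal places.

lx·mx: 0, 1.6983, 1.6812, 1.1196, 0.8343, 0.6705, 0.1964, 0.0098 → R0 = 6.2101
x·lx·mx: 0, 1.6983, 3.3624, 3.3588, 3.3372, 3.3525, 1.1784, 0.0686 → Σ = 16.3562
T = 16.3562 / 6.2101 = 2.633806… → 2.63

2.63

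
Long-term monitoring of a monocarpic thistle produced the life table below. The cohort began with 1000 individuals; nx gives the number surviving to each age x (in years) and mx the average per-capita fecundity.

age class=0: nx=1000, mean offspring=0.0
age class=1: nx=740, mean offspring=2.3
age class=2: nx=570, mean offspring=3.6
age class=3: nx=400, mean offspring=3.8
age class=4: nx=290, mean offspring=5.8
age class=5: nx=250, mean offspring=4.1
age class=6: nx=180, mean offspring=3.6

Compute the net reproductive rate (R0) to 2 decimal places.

lx = nx/n0 = nx/1000: 1, 0.74, 0.57, 0.4, 0.29, 0.25, 0.18
lx·mx by age: 0, 1.702, 2.052, 1.52, 1.682, 1.025, 0.648
R0 = Σ lx·mx = 8.629 → 8.63

8.63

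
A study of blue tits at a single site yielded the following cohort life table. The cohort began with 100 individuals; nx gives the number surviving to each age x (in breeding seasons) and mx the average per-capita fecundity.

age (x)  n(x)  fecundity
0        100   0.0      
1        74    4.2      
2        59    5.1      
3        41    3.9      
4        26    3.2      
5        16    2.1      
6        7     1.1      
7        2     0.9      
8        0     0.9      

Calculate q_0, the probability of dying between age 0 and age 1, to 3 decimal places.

0.260

lx = nx/n0 = nx/100: 1, 0.74, 0.59, 0.41, 0.26, 0.16, 0.07, 0.02, 0
q_0 = (l_0 − l_1) / l_0 = (1 − 0.74) / 1
     = 0.26 / 1 = 0.26 → 0.260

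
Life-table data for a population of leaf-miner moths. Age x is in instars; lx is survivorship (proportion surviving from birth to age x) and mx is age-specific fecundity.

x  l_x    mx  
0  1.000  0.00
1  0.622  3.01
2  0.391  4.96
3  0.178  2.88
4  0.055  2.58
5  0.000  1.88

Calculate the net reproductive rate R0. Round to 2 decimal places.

4.47

lx·mx by age: 0, 1.87222, 1.93936, 0.51264, 0.1419, 0
R0 = Σ lx·mx = 4.46612 → 4.47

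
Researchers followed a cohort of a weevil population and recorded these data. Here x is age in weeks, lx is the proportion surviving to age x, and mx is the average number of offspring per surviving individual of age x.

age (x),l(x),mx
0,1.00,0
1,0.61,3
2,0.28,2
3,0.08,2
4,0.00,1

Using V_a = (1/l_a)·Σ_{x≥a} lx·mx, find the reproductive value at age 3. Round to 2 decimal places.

2.00

lx·mx for x ≥ 3: 0.16, 0 → sum = 0.16
V_3 = 0.16 / l_3 = 0.16 / 0.08 = 2 → 2.00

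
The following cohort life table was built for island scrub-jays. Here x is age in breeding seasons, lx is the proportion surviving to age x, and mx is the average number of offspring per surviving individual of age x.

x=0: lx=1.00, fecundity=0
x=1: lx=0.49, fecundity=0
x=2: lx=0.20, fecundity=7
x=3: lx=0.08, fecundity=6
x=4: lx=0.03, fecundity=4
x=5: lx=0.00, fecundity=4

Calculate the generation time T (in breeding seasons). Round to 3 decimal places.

lx·mx: 0, 0, 1.4, 0.48, 0.12, 0 → R0 = 2
x·lx·mx: 0, 0, 2.8, 1.44, 0.48, 0 → Σ = 4.72
T = 4.72 / 2 = 2.36 → 2.360

2.360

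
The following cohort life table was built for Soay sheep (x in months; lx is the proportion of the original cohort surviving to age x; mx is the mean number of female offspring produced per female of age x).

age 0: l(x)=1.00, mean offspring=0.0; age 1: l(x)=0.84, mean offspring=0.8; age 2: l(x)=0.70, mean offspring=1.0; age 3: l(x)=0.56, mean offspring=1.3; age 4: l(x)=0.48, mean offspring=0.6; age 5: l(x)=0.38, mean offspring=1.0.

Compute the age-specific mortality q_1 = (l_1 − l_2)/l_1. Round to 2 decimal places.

q_1 = (l_1 − l_2) / l_1 = (0.84 − 0.7) / 0.84
     = 0.14 / 0.84 = 0.166667… → 0.17

0.17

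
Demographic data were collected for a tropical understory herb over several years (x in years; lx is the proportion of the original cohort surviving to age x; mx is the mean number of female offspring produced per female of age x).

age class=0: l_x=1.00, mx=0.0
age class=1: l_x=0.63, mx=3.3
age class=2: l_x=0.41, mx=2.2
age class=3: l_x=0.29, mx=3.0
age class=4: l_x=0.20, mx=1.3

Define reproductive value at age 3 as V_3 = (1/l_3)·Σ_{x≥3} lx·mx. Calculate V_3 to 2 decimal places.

lx·mx for x ≥ 3: 0.87, 0.26 → sum = 1.13
V_3 = 1.13 / l_3 = 1.13 / 0.29 = 3.896552… → 3.90

3.90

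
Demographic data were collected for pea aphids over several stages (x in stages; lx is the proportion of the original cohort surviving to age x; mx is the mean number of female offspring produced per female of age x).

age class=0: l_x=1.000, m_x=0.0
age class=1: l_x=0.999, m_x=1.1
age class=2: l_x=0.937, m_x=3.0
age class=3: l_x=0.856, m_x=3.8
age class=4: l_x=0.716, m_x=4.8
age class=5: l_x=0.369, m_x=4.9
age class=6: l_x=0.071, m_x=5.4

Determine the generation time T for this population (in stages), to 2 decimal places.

lx·mx: 0, 1.0989, 2.811, 3.2528, 3.4368, 1.8081, 0.3834 → R0 = 12.791
x·lx·mx: 0, 1.0989, 5.622, 9.7584, 13.7472, 9.0405, 2.3004 → Σ = 41.5674
T = 41.5674 / 12.791 = 3.249738… → 3.25

3.25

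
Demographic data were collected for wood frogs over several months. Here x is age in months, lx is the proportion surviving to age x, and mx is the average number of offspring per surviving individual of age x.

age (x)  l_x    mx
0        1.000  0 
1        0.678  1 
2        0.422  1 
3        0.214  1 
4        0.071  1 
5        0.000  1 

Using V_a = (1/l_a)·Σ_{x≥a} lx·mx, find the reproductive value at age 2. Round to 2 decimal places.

lx·mx for x ≥ 2: 0.422, 0.214, 0.071, 0 → sum = 0.707
V_2 = 0.707 / l_2 = 0.707 / 0.422 = 1.675355… → 1.68

1.68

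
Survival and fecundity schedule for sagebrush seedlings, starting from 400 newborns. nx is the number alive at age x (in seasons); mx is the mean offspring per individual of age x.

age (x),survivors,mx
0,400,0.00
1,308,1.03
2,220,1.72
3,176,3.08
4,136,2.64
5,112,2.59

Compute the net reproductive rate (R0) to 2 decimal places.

4.72

lx = nx/n0 = nx/400: 1, 0.77, 0.55, 0.44, 0.34, 0.28
lx·mx by age: 0, 0.7931, 0.946, 1.3552, 0.8976, 0.7252
R0 = Σ lx·mx = 4.7171 → 4.72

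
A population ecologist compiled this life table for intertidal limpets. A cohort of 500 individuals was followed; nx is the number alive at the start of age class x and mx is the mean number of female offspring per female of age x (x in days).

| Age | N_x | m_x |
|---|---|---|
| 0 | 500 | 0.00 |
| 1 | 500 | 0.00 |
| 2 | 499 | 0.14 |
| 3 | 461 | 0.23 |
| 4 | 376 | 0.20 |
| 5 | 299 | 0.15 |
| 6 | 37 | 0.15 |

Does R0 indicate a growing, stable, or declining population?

declining

lx = nx/n0 = nx/500: 1, 1, 0.998, 0.922, 0.752, 0.598, 0.074
R0 = Σ lx·mx = 0 + 0 + 0.13972 + 0.21206 + 0.1504 + 0.0897 + 0.0111 = 0.60298
R0 < 1, so the population is declining.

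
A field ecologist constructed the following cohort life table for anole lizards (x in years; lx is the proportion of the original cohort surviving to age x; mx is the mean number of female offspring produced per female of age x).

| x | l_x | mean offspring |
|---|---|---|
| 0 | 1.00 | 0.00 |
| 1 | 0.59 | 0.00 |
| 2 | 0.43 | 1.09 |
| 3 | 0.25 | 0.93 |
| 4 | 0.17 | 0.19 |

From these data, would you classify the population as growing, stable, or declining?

R0 = Σ lx·mx = 0 + 0 + 0.4687 + 0.2325 + 0.0323 = 0.7335
R0 < 1, so the population is declining.

declining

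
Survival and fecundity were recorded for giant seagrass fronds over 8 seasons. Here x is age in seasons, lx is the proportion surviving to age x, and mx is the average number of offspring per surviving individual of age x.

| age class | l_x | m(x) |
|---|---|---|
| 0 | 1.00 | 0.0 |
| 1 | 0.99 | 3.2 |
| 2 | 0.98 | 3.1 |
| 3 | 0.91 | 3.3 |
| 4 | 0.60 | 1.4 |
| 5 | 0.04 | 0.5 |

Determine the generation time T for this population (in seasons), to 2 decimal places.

2.16

lx·mx: 0, 3.168, 3.038, 3.003, 0.84, 0.02 → R0 = 10.069
x·lx·mx: 0, 3.168, 6.076, 9.009, 3.36, 0.1 → Σ = 21.713
T = 21.713 / 10.069 = 2.156421… → 2.16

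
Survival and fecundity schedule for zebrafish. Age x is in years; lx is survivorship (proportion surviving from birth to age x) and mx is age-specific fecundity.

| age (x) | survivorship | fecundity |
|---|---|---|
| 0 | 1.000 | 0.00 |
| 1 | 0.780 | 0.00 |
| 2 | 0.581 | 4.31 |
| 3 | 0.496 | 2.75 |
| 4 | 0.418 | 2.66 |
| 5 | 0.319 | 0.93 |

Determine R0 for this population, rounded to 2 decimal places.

lx·mx by age: 0, 0, 2.50411, 1.364, 1.11188, 0.29667
R0 = Σ lx·mx = 5.27666 → 5.28

5.28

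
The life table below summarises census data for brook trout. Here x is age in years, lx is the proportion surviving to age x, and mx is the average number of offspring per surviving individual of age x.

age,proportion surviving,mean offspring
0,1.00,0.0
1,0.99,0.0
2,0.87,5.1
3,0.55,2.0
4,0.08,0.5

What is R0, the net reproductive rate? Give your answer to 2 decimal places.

lx·mx by age: 0, 0, 4.437, 1.1, 0.04
R0 = Σ lx·mx = 5.577 → 5.58

5.58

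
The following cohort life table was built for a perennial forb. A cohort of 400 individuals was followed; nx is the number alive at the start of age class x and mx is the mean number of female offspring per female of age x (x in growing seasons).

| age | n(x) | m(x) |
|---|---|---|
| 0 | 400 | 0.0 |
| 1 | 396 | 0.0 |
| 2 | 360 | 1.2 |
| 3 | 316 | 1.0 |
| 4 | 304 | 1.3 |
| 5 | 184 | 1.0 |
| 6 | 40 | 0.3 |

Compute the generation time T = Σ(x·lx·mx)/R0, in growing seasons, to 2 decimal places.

3.27

lx = nx/n0 = nx/400: 1, 0.99, 0.9, 0.79, 0.76, 0.46, 0.1
lx·mx: 0, 0, 1.08, 0.79, 0.988, 0.46, 0.03 → R0 = 3.348
x·lx·mx: 0, 0, 2.16, 2.37, 3.952, 2.3, 0.18 → Σ = 10.962
T = 10.962 / 3.348 = 3.274194… → 3.27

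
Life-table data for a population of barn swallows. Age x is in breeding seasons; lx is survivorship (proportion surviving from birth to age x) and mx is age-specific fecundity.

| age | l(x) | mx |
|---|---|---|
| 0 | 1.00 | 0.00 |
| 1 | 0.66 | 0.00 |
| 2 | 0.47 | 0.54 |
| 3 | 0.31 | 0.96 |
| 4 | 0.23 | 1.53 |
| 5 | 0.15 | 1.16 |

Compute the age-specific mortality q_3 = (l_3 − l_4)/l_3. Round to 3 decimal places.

q_3 = (l_3 − l_4) / l_3 = (0.31 − 0.23) / 0.31
     = 0.08 / 0.31 = 0.258065… → 0.258

0.258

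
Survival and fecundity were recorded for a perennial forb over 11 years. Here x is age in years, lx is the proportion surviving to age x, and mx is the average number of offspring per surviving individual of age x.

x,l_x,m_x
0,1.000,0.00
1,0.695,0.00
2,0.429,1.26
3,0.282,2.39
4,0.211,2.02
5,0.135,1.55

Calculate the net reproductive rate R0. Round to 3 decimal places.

1.850

lx·mx by age: 0, 0, 0.54054, 0.67398, 0.42622, 0.20925
R0 = Σ lx·mx = 1.84999 → 1.850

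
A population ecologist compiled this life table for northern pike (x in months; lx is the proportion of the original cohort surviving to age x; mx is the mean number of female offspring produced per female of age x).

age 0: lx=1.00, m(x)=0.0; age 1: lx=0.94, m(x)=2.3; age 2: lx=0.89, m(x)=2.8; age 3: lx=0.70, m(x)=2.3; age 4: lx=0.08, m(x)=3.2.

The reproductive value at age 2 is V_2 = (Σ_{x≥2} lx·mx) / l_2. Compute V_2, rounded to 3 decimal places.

lx·mx for x ≥ 2: 2.492, 1.61, 0.256 → sum = 4.358
V_2 = 4.358 / l_2 = 4.358 / 0.89 = 4.896629… → 4.897

4.897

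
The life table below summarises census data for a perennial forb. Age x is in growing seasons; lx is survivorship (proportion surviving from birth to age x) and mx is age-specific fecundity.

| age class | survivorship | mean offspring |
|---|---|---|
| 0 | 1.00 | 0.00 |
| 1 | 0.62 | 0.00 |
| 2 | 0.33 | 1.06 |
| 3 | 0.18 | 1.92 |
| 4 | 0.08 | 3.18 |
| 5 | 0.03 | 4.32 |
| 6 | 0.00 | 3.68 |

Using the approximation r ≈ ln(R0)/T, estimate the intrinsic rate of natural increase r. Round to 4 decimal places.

R0 = Σ lx·mx = 0 + 0 + 0.3498 + 0.3456 + 0.2544 + 0.1296 + 0 = 1.0794
Σ x·lx·mx = 3.402; T = 3.402/1.0794 = 3.15175…
r ≈ ln(R0)/T = ln(1.0794)/3.15175… = 0.024242… → 0.0242

0.0242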